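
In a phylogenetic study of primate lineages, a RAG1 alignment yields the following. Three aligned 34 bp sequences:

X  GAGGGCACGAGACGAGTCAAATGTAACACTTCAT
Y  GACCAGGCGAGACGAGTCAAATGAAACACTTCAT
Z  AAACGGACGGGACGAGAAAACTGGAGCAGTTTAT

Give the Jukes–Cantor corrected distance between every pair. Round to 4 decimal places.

X–Y: 6/34 sites differ → p ≈ 0.176471, d = −0.75 ln(1 − 0.235295) = 0.201199 ≈ 0.2012.
X–Z: 12/34 sites differ → p ≈ 0.352941, d = −0.75 ln(1 − 0.470588) = 0.476991 ≈ 0.4770.
Y–Z: 12/34 sites differ → p ≈ 0.352941, d = −0.75 ln(1 − 0.470588) = 0.476991 ≈ 0.4770.

d(X,Y) = 0.2012, d(X,Z) = 0.4770, d(Y,Z) = 0.4770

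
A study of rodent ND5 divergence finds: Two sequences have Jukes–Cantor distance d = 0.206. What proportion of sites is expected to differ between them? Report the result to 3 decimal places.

p = (3/4)(1 − e^(−4d/3)) = 0.75 × (1 − e^(-0.274667)) = 0.75 × (1 − 0.759825) = 0.180131.

0.180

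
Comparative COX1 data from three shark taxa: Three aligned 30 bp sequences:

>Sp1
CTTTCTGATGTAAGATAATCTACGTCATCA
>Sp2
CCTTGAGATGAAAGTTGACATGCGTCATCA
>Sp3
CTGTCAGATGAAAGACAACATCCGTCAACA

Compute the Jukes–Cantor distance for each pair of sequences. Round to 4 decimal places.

Sp1–Sp2: 9/30 sites differ → p = 0.3, d = −0.75 ln(1 − 0.4) = 0.383119 ≈ 0.3831.
Sp1–Sp3: 8/30 sites differ → p ≈ 0.266667, d = −0.75 ln(1 − 0.355556) = 0.329526 ≈ 0.3295.
Sp2–Sp3: 8/30 sites differ → p ≈ 0.266667, d = −0.75 ln(1 − 0.355556) = 0.329526 ≈ 0.3295.

d(Sp1,Sp2) = 0.3831, d(Sp1,Sp3) = 0.3295, d(Sp2,Sp3) = 0.3295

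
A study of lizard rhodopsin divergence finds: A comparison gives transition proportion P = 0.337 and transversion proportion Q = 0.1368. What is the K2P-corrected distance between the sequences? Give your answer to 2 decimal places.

Under the Kimura two-parameter model, d = −½ ln(1 − 2P − Q) − ¼ ln(1 − 2Q).
1 − 2P − Q = 0.1892, giving −½ ln(0.1892) = 0.832475.
1 − 2Q = 0.7264, giving −¼ ln(0.7264) = 0.079914.
d = 0.832475 + 0.079914 = 0.912389.

0.91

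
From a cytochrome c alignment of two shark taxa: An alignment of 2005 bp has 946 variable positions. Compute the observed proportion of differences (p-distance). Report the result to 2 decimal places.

0.47

p = 946/2005 = 0.471820… ≈ 0.47 (to 2 d.p.).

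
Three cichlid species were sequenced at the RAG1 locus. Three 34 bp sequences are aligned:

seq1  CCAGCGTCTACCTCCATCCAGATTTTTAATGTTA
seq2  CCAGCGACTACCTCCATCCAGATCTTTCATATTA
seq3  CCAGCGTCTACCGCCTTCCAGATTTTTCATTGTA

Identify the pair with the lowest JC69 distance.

seq1–seq2: 4/34 differ, p = 0.118, d = 0.128.
seq1–seq3: 5/34 differ, p = 0.147, d = 0.164.
seq2–seq3: 6/34 differ, p = 0.176, d = 0.201.
The smallest distance is between seq1 and seq2.

seq1 and seq2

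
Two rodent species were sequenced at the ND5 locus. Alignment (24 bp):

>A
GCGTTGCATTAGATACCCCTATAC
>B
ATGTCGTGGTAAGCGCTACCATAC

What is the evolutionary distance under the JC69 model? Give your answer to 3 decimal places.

0.961

The sequences differ at 13 of 24 sites, so p = 13/24 ≈ 0.541667.
d = −(3/4) ln(1 − 4p/3) = −0.75 ln(1 − 0.722223) = −0.75 ln(0.277777)
  = −0.75 × (-1.280937) = 0.960703 substitutions/site.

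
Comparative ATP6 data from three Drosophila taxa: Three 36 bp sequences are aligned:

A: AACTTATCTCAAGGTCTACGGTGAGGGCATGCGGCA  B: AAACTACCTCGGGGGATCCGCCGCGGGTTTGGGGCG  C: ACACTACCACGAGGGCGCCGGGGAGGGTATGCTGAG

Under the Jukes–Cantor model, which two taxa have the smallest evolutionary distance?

B and C

A–B: 15/36 differ, p = 0.417, d = 0.608.
A–C: 14/36 differ, p = 0.389, d = 0.548.
B–C: 12/36 differ, p = 0.333, d = 0.441.
The smallest distance is between B and C.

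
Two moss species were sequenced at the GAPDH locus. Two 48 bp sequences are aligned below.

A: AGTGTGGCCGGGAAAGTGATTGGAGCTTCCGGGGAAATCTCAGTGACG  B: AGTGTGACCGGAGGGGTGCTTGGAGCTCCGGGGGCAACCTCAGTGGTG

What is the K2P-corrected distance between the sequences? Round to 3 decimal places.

Of 48 sites, 9 differences are transitions and 3 are transversions, so P = 9/48 = 0.1875 and Q = 3/48 = 0.0625.
Under the Kimura two-parameter model, d = −½ ln(1 − 2P − Q) − ¼ ln(1 − 2Q).
1 − 2P − Q = 0.5625, giving −½ ln(0.5625) = 0.287682.
1 − 2Q = 0.875, giving −¼ ln(0.875) = 0.033383.
d = 0.287682 + 0.033383 = 0.321065.

0.321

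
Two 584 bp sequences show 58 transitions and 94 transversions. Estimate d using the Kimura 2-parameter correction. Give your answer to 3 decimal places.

0.320

P = 58/584 ≈ 0.099315 and Q = 94/584 ≈ 0.160959.
Under the Kimura two-parameter model, d = −½ ln(1 − 2P − Q) − ¼ ln(1 − 2Q).
1 − 2P − Q = 0.640411, giving −½ ln(0.640411) = 0.222823.
1 − 2Q = 0.678082, giving −¼ ln(0.678082) = 0.097122.
d = 0.222823 + 0.097122 = 0.319945.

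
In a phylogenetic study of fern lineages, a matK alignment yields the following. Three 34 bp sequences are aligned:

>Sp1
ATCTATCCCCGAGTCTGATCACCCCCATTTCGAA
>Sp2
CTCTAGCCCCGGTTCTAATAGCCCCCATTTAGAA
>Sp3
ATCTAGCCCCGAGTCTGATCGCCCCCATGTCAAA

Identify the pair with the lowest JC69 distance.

Sp1 and Sp3

Sp1–Sp2: 8/34 differ, p = 0.235, d = 0.282.
Sp1–Sp3: 4/34 differ, p = 0.118, d = 0.128.
Sp2–Sp3: 8/34 differ, p = 0.235, d = 0.282.
The smallest distance is between Sp1 and Sp3.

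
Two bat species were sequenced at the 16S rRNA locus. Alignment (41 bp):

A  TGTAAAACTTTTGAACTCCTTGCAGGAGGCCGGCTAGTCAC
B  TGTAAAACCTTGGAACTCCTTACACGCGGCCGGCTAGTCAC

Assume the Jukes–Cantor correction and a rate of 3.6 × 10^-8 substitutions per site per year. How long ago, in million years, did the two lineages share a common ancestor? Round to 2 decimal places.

The sequences differ at 5 of 41 sites (9, 12, 22, 25, 27), so p = 5/41 ≈ 0.121951.
d = −(3/4) ln(1 − 4p/3) = −0.75 ln(1 − 0.162601) = −0.75 ln(0.837399)
  = −0.75 × (-0.177455) = 0.133091 substitutions/site.
Under a molecular clock d = 2μt, so t = d/(2μ) = 0.133091 / (2 × 3.6 × 10^-8) = 1.85 million years.

1.85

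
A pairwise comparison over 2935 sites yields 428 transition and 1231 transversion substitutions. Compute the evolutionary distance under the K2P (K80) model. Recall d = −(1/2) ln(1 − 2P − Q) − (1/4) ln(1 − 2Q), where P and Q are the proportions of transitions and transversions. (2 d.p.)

P = 428/2935 ≈ 0.145826 and Q = 1231/2935 ≈ 0.419421.
Under the Kimura two-parameter model, d = −½ ln(1 − 2P − Q) − ¼ ln(1 − 2Q).
1 − 2P − Q = 0.288927, giving −½ ln(0.288927) = 0.620791.
1 − 2Q = 0.161158, giving −¼ ln(0.161158) = 0.456343.
d = 0.620791 + 0.456343 = 1.077134.

1.08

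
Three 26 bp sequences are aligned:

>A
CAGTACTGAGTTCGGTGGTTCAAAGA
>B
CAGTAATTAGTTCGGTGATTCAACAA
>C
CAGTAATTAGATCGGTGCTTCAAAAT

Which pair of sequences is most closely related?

B and C

A–B: 5/26 differ, p = 0.192, d = 0.222.
A–C: 6/26 differ, p = 0.231, d = 0.276.
B–C: 4/26 differ, p = 0.154, d = 0.172.
The smallest distance is between B and C.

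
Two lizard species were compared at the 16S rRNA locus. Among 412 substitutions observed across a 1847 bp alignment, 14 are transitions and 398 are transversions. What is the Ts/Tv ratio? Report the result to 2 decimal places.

0.04

R = 14/398 = 0.035175… ≈ 0.04 (to 2 d.p.).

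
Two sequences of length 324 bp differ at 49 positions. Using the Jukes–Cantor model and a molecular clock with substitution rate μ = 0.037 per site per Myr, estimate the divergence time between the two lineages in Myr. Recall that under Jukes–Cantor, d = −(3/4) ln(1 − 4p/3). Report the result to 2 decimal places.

p = 49/324 ≈ 0.151235.
d = −(3/4) ln(1 − 4p/3) = −0.75 ln(1 − 0.201647) = −0.75 ln(0.798353)
  = −0.75 × (-0.225204) = 0.168903 substitutions/site.
Under a molecular clock d = 2μt, so t = d/(2μ) = 0.168903 / (2 × 0.037) = 2.28 Myr.

2.28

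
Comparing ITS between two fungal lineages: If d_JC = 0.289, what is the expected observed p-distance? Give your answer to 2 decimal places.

0.24

p = (3/4)(1 − e^(−4d/3)) = 0.75 × (1 − e^(-0.385333)) = 0.75 × (1 − 0.680224) = 0.239832.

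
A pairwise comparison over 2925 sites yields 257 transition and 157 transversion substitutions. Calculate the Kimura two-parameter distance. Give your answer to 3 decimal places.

P = 257/2925 ≈ 0.087863 and Q = 157/2925 ≈ 0.053675.
Under the Kimura two-parameter model, d = −½ ln(1 − 2P − Q) − ¼ ln(1 − 2Q).
1 − 2P − Q = 0.770599, giving −½ ln(0.770599) = 0.130294.
1 − 2Q = 0.89265, giving −¼ ln(0.89265) = 0.028390.
d = 0.130294 + 0.028390 = 0.158684.

0.159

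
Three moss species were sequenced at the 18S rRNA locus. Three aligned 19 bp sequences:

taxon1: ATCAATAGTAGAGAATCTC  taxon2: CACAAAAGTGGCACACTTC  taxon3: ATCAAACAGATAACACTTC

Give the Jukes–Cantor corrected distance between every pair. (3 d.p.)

taxon1–taxon2: 9/19 sites differ → p ≈ 0.473684, d = −0.75 ln(1 − 0.631579) = 0.748897 ≈ 0.749.
taxon1–taxon3: 9/19 sites differ → p ≈ 0.473684, d = −0.75 ln(1 − 0.631579) = 0.748897 ≈ 0.749.
taxon2–taxon3: 8/19 sites differ → p ≈ 0.421053, d = −0.75 ln(1 − 0.561404) = 0.618132 ≈ 0.618.

d(taxon1,taxon2) = 0.749, d(taxon1,taxon3) = 0.749, d(taxon2,taxon3) = 0.618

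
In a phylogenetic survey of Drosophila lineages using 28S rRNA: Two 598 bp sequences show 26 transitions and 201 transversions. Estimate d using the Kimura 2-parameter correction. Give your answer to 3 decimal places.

0.554

P = 26/598 ≈ 0.043478 and Q = 201/598 ≈ 0.33612.
Under the Kimura two-parameter model, d = −½ ln(1 − 2P − Q) − ¼ ln(1 − 2Q).
1 − 2P − Q = 0.576924, giving −½ ln(0.576924) = 0.275022.
1 − 2Q = 0.32776, giving −¼ ln(0.32776) = 0.278868.
d = 0.275022 + 0.278868 = 0.553890.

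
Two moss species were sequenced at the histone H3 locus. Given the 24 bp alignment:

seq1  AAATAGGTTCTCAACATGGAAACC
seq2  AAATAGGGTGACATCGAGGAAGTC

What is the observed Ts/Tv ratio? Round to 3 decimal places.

Transitions are A↔G and C↔T; transversions are all other mismatches.
Transitions: 3. Transversions: 5.
R = 3/5 = 0.600.

0.600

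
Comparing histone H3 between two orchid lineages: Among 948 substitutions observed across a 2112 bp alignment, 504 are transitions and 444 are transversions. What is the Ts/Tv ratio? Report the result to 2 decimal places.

R = 504/444 = 1.135135… ≈ 1.14 (to 2 d.p.).

1.14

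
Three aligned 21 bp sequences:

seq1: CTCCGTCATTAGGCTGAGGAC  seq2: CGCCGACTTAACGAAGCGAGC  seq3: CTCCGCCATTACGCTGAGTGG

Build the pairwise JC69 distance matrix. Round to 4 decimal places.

seq1–seq2: 10/21 sites differ → p ≈ 0.47619, d = −0.75 ln(1 − 0.63492) = 0.755729 ≈ 0.7557.
seq1–seq3: 5/21 sites differ → p ≈ 0.238095, d = −0.75 ln(1 − 0.31746) = 0.286451 ≈ 0.2865.
seq2–seq3: 9/21 sites differ → p ≈ 0.428571, d = −0.75 ln(1 − 0.571428) = 0.635472 ≈ 0.6355.

d(seq1,seq2) = 0.7557, d(seq1,seq3) = 0.2865, d(seq2,seq3) = 0.6355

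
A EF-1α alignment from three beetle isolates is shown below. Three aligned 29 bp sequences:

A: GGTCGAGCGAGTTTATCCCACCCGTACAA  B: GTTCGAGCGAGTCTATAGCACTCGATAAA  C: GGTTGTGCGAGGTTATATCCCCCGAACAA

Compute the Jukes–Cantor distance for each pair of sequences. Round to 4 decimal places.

A–B: 8/29 sites differ → p ≈ 0.275862, d = −0.75 ln(1 − 0.367816) = 0.343931 ≈ 0.3439.
A–C: 7/29 sites differ → p ≈ 0.241379, d = −0.75 ln(1 − 0.321839) = 0.291278 ≈ 0.2913.
B–C: 10/29 sites differ → p ≈ 0.344828, d = −0.75 ln(1 − 0.459771) = 0.461822 ≈ 0.4618.

d(A,B) = 0.3439, d(A,C) = 0.2913, d(B,C) = 0.4618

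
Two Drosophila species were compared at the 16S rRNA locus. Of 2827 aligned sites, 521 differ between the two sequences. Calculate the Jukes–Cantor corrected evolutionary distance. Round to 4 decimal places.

p = 521/2827 ≈ 0.184294.
d = −(3/4) ln(1 − 4p/3) = −0.75 ln(1 − 0.245725) = −0.75 ln(0.754275)
  = −0.75 × (-0.281998) = 0.211499 substitutions/site.

0.2115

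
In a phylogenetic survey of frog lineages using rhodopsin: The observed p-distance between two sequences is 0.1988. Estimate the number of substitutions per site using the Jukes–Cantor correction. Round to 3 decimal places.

d = −(3/4) ln(1 − 4p/3) = −0.75 ln(1 − 0.265067) = −0.75 ln(0.734933)
  = −0.75 × (-0.307976) = 0.230982 substitutions/site.

0.231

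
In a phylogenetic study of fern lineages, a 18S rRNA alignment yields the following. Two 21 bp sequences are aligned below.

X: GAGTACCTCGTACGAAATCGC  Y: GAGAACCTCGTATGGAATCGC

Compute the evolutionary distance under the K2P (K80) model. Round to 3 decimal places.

Of 21 sites, 2 differences are transitions and 1 are transversions, so P = 2/21 ≈ 0.095238 and Q = 1/21 ≈ 0.047619.
Under the Kimura two-parameter model, d = −½ ln(1 − 2P − Q) − ¼ ln(1 − 2Q).
1 − 2P − Q = 0.761905, giving −½ ln(0.761905) = 0.135967.
1 − 2Q = 0.904762, giving −¼ ln(0.904762) = 0.025021.
d = 0.135967 + 0.025021 = 0.160988.

0.161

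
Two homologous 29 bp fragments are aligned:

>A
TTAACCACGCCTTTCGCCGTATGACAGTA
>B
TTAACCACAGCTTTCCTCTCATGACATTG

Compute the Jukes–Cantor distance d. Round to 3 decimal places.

0.344

The sequences differ at 8 of 29 sites (9, 10, 16, 17, 19, 20, 27, 29), so p = 8/29 ≈ 0.275862.
d = −(3/4) ln(1 − 4p/3) = −0.75 ln(1 − 0.367816) = −0.75 ln(0.632184)
  = −0.75 × (-0.458575) = 0.343931 substitutions/site.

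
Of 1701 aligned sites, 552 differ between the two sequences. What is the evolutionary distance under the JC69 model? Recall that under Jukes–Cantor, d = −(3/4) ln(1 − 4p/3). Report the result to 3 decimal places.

0.425

p = 552/1701 ≈ 0.324515.
d = −(3/4) ln(1 − 4p/3) = −0.75 ln(1 − 0.432687) = −0.75 ln(0.567313)
  = −0.75 × (-0.566844) = 0.425133 substitutions/site.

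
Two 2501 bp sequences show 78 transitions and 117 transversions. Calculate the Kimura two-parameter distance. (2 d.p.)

0.08

P = 78/2501 ≈ 0.031188 and Q = 117/2501 ≈ 0.046781.
Under the Kimura two-parameter model, d = −½ ln(1 − 2P − Q) − ¼ ln(1 − 2Q).
1 − 2P − Q = 0.890843, giving −½ ln(0.890843) = 0.057794.
1 − 2Q = 0.906438, giving −¼ ln(0.906438) = 0.024558.
d = 0.057794 + 0.024558 = 0.082352.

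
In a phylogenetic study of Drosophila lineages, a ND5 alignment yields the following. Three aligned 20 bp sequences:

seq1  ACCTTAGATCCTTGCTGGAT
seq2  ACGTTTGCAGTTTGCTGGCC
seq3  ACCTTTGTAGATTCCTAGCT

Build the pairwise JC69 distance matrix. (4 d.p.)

seq1–seq2: 8/20 sites differ → p = 0.4, d = −0.75 ln(1 − 0.533333) = 0.571605 ≈ 0.5716.
seq1–seq3: 8/20 sites differ → p = 0.4, d = −0.75 ln(1 − 0.533333) = 0.571605 ≈ 0.5716.
seq2–seq3: 6/20 sites differ → p = 0.3, d = −0.75 ln(1 − 0.4) = 0.383119 ≈ 0.3831.

d(seq1,seq2) = 0.5716, d(seq1,seq3) = 0.5716, d(seq2,seq3) = 0.3831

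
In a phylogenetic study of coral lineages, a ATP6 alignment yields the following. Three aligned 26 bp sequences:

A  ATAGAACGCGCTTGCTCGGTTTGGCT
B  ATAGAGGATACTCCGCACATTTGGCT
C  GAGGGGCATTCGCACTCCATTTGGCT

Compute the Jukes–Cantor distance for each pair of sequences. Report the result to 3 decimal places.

d(A,B) = 0.717, d(A,C) = 0.824, d(B,C) = 0.623

A–B: 12/26 sites differ → p ≈ 0.461538, d = −0.75 ln(1 − 0.615384) = 0.716632 ≈ 0.717.
A–C: 13/26 sites differ → p = 0.5, d = −0.75 ln(1 − 0.666667) = 0.823960 ≈ 0.824.
B–C: 11/26 sites differ → p ≈ 0.423077, d = −0.75 ln(1 − 0.564103) = 0.622762 ≈ 0.623.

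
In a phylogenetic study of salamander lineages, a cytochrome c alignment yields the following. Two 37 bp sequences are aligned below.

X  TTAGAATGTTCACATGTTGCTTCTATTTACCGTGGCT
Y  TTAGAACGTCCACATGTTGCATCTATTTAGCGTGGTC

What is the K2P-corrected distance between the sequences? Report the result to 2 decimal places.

Of 37 sites, 4 differences are transitions and 2 are transversions, so P = 4/37 ≈ 0.108108 and Q = 2/37 ≈ 0.054054.
Under the Kimura two-parameter model, d = −½ ln(1 − 2P − Q) − ¼ ln(1 − 2Q).
1 − 2P − Q = 0.72973, giving −½ ln(0.72973) = 0.157540.
1 − 2Q = 0.891892, giving −¼ ln(0.891892) = 0.028603.
d = 0.157540 + 0.028603 = 0.186143.

0.19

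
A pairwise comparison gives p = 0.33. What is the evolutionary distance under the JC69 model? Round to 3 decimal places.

d = −(3/4) ln(1 − 4p/3) = −0.75 ln(1 − 0.44) = −0.75 ln(0.56)
  = −0.75 × (-0.579818) = 0.434864 substitutions/site.

0.435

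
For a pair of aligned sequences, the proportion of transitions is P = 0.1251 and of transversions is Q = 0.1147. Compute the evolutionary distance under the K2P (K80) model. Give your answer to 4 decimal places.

0.2921

Under the Kimura two-parameter model, d = −½ ln(1 − 2P − Q) − ¼ ln(1 − 2Q).
1 − 2P − Q = 0.6351, giving −½ ln(0.6351) = 0.226986.
1 − 2Q = 0.7706, giving −¼ ln(0.7706) = 0.065146.
d = 0.226986 + 0.065146 = 0.292132.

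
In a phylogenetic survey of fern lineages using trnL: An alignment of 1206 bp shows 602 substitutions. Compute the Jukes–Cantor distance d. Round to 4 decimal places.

0.8215

p = 602/1206 ≈ 0.499171.
d = −(3/4) ln(1 − 4p/3) = −0.75 ln(1 − 0.665561) = −0.75 ln(0.334439)
  = −0.75 × (-1.095301) = 0.821476 substitutions/site.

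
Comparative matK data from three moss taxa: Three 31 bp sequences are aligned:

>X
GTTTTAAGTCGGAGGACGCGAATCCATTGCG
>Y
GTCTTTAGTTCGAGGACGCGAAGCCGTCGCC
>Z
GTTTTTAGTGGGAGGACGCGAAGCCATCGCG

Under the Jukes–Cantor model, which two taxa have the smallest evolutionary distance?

X and Z

X–Y: 8/31 differ, p = 0.258, d = 0.316.
X–Z: 4/31 differ, p = 0.129, d = 0.142.
Y–Z: 5/31 differ, p = 0.161, d = 0.182.
The smallest distance is between X and Z.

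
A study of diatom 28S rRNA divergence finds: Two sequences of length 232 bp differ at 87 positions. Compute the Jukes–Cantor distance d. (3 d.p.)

p = 87/232 = 0.375.
d = −(3/4) ln(1 − 4p/3) = −0.75 ln(1 − 0.5) = −0.75 ln(0.5)
  = −0.75 × (-0.693147) = 0.519860 substitutions/site.

0.520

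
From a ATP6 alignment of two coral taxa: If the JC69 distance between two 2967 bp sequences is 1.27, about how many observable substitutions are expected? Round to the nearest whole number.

Invert JC69: p = (3/4)(1 − e^(−4d/3)) = 0.75 × (1 − e^(-1.693333)) = 0.75 × (1 − 0.183906) = 0.612071.
Expected differing sites = pL ≈ 0.612071 × 2967 = 1816.014657 ≈ 1816.

1816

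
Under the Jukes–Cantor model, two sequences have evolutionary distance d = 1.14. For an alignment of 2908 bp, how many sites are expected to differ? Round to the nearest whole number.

1704

Invert JC69: p = (3/4)(1 − e^(−4d/3)) = 0.75 × (1 − e^(-1.52)) = 0.75 × (1 − 0.218712) = 0.585966.
Expected differing sites = pL ≈ 0.585966 × 2908 = 1703.989128 ≈ 1704.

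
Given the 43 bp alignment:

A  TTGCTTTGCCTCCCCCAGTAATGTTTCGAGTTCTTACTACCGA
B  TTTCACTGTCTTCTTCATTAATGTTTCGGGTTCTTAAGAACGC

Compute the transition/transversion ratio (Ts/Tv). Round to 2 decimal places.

Transitions are A↔G and C↔T; transversions are all other mismatches.
Transitions: 6. Transversions: 7.
R = 6/7 = 0.857142… ≈ 0.86 (to 2 d.p.).

0.86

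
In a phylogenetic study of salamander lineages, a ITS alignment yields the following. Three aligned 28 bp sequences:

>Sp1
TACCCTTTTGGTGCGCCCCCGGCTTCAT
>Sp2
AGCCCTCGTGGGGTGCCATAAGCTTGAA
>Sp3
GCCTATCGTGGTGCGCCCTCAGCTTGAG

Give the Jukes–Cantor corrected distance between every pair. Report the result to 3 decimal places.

d(Sp1,Sp2) = 0.635, d(Sp1,Sp3) = 0.485, d(Sp2,Sp3) = 0.420

Sp1–Sp2: 12/28 sites differ → p ≈ 0.428571, d = −0.75 ln(1 − 0.571428) = 0.635472 ≈ 0.635.
Sp1–Sp3: 10/28 sites differ → p ≈ 0.357143, d = −0.75 ln(1 − 0.476191) = 0.484971 ≈ 0.485.
Sp2–Sp3: 9/28 sites differ → p ≈ 0.321429, d = −0.75 ln(1 − 0.428572) = 0.419713 ≈ 0.420.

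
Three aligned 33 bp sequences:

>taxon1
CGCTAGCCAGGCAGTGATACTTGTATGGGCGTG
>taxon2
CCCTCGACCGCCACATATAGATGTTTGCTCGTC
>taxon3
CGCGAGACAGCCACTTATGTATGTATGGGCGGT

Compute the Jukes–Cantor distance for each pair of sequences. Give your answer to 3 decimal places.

taxon1–taxon2: 14/33 sites differ → p ≈ 0.424242, d = −0.75 ln(1 − 0.565656) = 0.625439 ≈ 0.625.
taxon1–taxon3: 10/33 sites differ → p ≈ 0.30303, d = −0.75 ln(1 − 0.40404) = 0.388186 ≈ 0.388.
taxon2–taxon3: 12/33 sites differ → p ≈ 0.363636, d = −0.75 ln(1 − 0.484848) = 0.497470 ≈ 0.497.

d(taxon1,taxon2) = 0.625, d(taxon1,taxon3) = 0.388, d(taxon2,taxon3) = 0.497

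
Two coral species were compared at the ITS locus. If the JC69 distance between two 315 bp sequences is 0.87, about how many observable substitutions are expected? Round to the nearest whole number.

162

Invert JC69: p = (3/4)(1 − e^(−4d/3)) = 0.75 × (1 − e^(-1.16)) = 0.75 × (1 − 0.313486) = 0.514886.
Expected differing sites = pL ≈ 0.514886 × 315 = 162.18909 ≈ 162.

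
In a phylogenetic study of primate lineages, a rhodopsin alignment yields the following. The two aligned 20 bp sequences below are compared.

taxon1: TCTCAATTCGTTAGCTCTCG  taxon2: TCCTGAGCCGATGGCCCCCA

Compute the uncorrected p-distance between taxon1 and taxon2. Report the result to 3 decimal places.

0.500

The sequences differ at 10 of 20 positions (sites 3, 4, 5, 7, 8, 11, 13, 16, 18, 20).
p = 10/20 = 0.500.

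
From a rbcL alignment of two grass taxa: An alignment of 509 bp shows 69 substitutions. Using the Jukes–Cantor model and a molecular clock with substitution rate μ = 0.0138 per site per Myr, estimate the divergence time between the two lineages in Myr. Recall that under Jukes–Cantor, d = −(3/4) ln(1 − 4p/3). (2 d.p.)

5.42

p = 69/509 ≈ 0.13556.
d = −(3/4) ln(1 − 4p/3) = −0.75 ln(1 − 0.180747) = −0.75 ln(0.819253)
  = −0.75 × (-0.199362) = 0.149522 substitutions/site.
Under a molecular clock d = 2μt, so t = d/(2μ) = 0.149522 / (2 × 0.0138) = 5.42 Myr.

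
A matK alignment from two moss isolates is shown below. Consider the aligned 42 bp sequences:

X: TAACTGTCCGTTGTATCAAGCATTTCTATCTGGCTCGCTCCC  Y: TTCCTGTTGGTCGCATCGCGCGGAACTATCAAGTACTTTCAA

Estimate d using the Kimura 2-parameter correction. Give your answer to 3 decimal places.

0.761

Of 42 sites, 8 differences are transitions and 12 are transversions, so P = 8/42 ≈ 0.190476 and Q = 12/42 ≈ 0.285714.
Under the Kimura two-parameter model, d = −½ ln(1 − 2P − Q) − ¼ ln(1 − 2Q).
1 − 2P − Q = 0.333334, giving −½ ln(0.333334) = 0.549305.
1 − 2Q = 0.428572, giving −¼ ln(0.428572) = 0.211824.
d = 0.549305 + 0.211824 = 0.761129.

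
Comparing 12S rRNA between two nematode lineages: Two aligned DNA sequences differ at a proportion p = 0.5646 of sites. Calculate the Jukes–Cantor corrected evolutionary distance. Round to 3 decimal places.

d = −(3/4) ln(1 − 4p/3) = −0.75 ln(1 − 0.7528) = −0.75 ln(0.2472)
  = −0.75 × (-1.397558) = 1.048169 substitutions/site.

1.048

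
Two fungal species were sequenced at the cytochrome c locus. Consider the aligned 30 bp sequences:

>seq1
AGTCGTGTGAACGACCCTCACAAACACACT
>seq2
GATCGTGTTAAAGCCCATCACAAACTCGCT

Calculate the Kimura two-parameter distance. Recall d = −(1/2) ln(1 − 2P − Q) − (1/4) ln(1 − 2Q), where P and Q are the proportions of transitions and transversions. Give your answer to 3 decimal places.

0.330

Of 30 sites, 3 differences are transitions and 5 are transversions, so P = 3/30 = 0.1 and Q = 5/30 ≈ 0.166667.
Under the Kimura two-parameter model, d = −½ ln(1 − 2P − Q) − ¼ ln(1 − 2Q).
1 − 2P − Q = 0.633333, giving −½ ln(0.633333) = 0.228379.
1 − 2Q = 0.666666, giving −¼ ln(0.666666) = 0.101367.
d = 0.228379 + 0.101367 = 0.329746.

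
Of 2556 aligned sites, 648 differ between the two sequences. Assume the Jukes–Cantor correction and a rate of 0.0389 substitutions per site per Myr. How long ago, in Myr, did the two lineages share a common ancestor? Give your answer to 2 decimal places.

3.98

p = 648/2556 ≈ 0.253521.
d = −(3/4) ln(1 − 4p/3) = −0.75 ln(1 − 0.338028) = −0.75 ln(0.661972)
  = −0.75 × (-0.412532) = 0.309399 substitutions/site.
Under a molecular clock d = 2μt, so t = d/(2μ) = 0.309399 / (2 × 0.0389) = 3.98 Myr.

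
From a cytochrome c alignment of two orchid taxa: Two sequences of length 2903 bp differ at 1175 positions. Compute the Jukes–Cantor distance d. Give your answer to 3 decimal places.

p = 1175/2903 ≈ 0.404754.
d = −(3/4) ln(1 − 4p/3) = −0.75 ln(1 − 0.539672) = −0.75 ln(0.460328)
  = −0.75 × (-0.775816) = 0.581862 substitutions/site.

0.582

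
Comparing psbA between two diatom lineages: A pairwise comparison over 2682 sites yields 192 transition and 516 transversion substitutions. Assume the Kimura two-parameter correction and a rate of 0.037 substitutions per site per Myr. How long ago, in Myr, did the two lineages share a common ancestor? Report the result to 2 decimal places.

4.40

P = 192/2682 ≈ 0.071588 and Q = 516/2682 ≈ 0.192394.
Under the Kimura two-parameter model, d = −½ ln(1 − 2P − Q) − ¼ ln(1 − 2Q).
1 − 2P − Q = 0.66443, giving −½ ln(0.66443) = 0.204413.
1 − 2Q = 0.615212, giving −¼ ln(0.615212) = 0.121447.
d = 0.204413 + 0.121447 = 0.325860.
Under a molecular clock d = 2μt, so t = d/(2μ) = 0.325860 / (2 × 0.037) = 4.40 Myr.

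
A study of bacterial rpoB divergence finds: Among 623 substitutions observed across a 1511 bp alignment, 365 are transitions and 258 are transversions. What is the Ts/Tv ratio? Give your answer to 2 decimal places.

R = 365/258 = 1.414728… ≈ 1.41 (to 2 d.p.).

1.41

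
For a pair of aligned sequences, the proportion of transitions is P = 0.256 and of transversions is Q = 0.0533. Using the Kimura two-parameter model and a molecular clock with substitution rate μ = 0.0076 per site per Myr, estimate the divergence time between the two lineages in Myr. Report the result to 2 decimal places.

29.26

Under the Kimura two-parameter model, d = −½ ln(1 − 2P − Q) − ¼ ln(1 − 2Q).
1 − 2P − Q = 0.4347, giving −½ ln(0.4347) = 0.416550.
1 − 2Q = 0.8934, giving −¼ ln(0.8934) = 0.028180.
d = 0.416550 + 0.028180 = 0.444730.
Under a molecular clock d = 2μt, so t = d/(2μ) = 0.444730 / (2 × 0.0076) = 29.26 Myr.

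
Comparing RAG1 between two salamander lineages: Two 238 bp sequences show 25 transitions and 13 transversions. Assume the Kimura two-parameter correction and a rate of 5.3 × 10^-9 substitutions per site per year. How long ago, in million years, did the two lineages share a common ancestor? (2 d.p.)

17.23

P = 25/238 ≈ 0.105042 and Q = 13/238 ≈ 0.054622.
Under the Kimura two-parameter model, d = −½ ln(1 − 2P − Q) − ¼ ln(1 − 2Q).
1 − 2P − Q = 0.735294, giving −½ ln(0.735294) = 0.153742.
1 − 2Q = 0.890756, giving −¼ ln(0.890756) = 0.028921.
d = 0.153742 + 0.028921 = 0.182663.
Under a molecular clock d = 2μt, so t = d/(2μ) = 0.182663 / (2 × 5.3 × 10^-9) = 17.23 million years.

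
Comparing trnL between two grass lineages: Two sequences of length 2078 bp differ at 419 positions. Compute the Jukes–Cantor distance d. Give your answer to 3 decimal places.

0.235

p = 419/2078 ≈ 0.201636.
d = −(3/4) ln(1 − 4p/3) = −0.75 ln(1 − 0.268848) = −0.75 ln(0.731152)
  = −0.75 × (-0.313134) = 0.234851 substitutions/site.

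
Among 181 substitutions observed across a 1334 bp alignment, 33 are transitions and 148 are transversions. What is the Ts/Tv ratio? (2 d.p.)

R = 33/148 = 0.222972… ≈ 0.22 (to 2 d.p.).

0.22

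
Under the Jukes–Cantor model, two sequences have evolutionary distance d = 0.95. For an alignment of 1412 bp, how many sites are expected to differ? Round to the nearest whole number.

761

Invert JC69: p = (3/4)(1 − e^(−4d/3)) = 0.75 × (1 − e^(-1.266667)) = 0.75 × (1 − 0.281769) = 0.538673.
Expected differing sites = pL ≈ 0.538673 × 1412 = 760.606276 ≈ 761.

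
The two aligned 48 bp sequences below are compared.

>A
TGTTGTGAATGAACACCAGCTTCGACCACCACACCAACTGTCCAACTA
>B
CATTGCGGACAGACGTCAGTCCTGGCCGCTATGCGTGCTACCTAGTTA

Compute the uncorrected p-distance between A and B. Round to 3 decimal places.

0.542

The sequences differ at 26 of 48 positions.
p = 26/48 = 0.541666… ≈ 0.542 (to 3 d.p.).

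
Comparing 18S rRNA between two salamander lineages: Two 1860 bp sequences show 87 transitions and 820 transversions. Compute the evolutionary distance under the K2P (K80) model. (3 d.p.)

P = 87/1860 ≈ 0.046774 and Q = 820/1860 ≈ 0.44086.
Under the Kimura two-parameter model, d = −½ ln(1 − 2P − Q) − ¼ ln(1 − 2Q).
1 − 2P − Q = 0.465592, giving −½ ln(0.465592) = 0.382223.
1 − 2Q = 0.11828, giving −¼ ln(0.11828) = 0.533675.
d = 0.382223 + 0.533675 = 0.915898.

0.916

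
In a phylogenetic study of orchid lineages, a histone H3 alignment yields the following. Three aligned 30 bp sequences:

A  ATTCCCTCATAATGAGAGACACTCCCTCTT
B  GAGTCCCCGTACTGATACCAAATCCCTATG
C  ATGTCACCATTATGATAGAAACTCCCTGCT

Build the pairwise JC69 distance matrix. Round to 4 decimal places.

d(A,B) = 0.7301, d(A,C) = 0.3831, d(B,C) = 0.5716

A–B: 14/30 sites differ → p ≈ 0.466667, d = −0.75 ln(1 − 0.622223) = 0.730088 ≈ 0.7301.
A–C: 9/30 sites differ → p = 0.3, d = −0.75 ln(1 − 0.4) = 0.383119 ≈ 0.3831.
B–C: 12/30 sites differ → p = 0.4, d = −0.75 ln(1 − 0.533333) = 0.571605 ≈ 0.5716.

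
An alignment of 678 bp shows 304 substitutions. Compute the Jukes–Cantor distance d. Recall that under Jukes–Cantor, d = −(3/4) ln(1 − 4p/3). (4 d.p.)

p = 304/678 ≈ 0.448378.
d = −(3/4) ln(1 − 4p/3) = −0.75 ln(1 − 0.597837) = −0.75 ln(0.402163)
  = −0.75 × (-0.910898) = 0.683174 substitutions/site.

0.6832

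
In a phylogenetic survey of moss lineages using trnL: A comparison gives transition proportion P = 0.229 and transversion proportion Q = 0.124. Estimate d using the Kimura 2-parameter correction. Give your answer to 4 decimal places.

0.5074

Under the Kimura two-parameter model, d = −½ ln(1 − 2P − Q) − ¼ ln(1 − 2Q).
1 − 2P − Q = 0.418, giving −½ ln(0.418) = 0.436137.
1 − 2Q = 0.752, giving −¼ ln(0.752) = 0.071255.
d = 0.436137 + 0.071255 = 0.507392.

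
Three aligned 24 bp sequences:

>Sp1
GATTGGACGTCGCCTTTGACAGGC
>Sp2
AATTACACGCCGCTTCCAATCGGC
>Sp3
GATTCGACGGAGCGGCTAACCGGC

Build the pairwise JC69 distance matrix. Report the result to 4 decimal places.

Sp1–Sp2: 10/24 sites differ → p ≈ 0.416667, d = −0.75 ln(1 − 0.555556) = 0.608198 ≈ 0.6082.
Sp1–Sp3: 8/24 sites differ → p ≈ 0.333333, d = −0.75 ln(1 − 0.444444) = 0.440839 ≈ 0.4408.
Sp2–Sp3: 9/24 sites differ → p = 0.375, d = −0.75 ln(1 − 0.5) = 0.519860 ≈ 0.5199.

d(Sp1,Sp2) = 0.6082, d(Sp1,Sp3) = 0.4408, d(Sp2,Sp3) = 0.5199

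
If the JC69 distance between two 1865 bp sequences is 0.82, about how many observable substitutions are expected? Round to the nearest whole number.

930

Invert JC69: p = (3/4)(1 − e^(−4d/3)) = 0.75 × (1 − e^(-1.093333)) = 0.75 × (1 − 0.335098) = 0.498677.
Expected differing sites = pL ≈ 0.498677 × 1865 = 930.032605 ≈ 930.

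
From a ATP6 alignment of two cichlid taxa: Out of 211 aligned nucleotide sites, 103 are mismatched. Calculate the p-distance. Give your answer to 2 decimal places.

0.49

p = 103/211 = 0.488151… ≈ 0.49 (to 2 d.p.).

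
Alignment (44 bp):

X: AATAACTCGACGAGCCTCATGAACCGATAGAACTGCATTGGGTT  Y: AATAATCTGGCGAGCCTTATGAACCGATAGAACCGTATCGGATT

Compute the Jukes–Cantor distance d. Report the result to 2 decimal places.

The sequences differ at 9 of 44 sites (6, 7, 8, 10, 18, 34, 36, 39, 42), so p = 9/44 ≈ 0.204545.
d = −(3/4) ln(1 − 4p/3) = −0.75 ln(1 − 0.272727) = −0.75 ln(0.727273)
  = −0.75 × (-0.318453) = 0.238840 substitutions/site.

0.24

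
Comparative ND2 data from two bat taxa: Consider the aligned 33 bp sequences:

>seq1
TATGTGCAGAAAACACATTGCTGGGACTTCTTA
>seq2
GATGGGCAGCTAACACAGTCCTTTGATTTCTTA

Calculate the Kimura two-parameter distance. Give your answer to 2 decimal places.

Of 33 sites, 1 differences are transitions and 8 are transversions, so P = 1/33 ≈ 0.030303 and Q = 8/33 ≈ 0.242424.
Under the Kimura two-parameter model, d = −½ ln(1 − 2P − Q) − ¼ ln(1 − 2Q).
1 − 2P − Q = 0.69697, giving −½ ln(0.69697) = 0.180506.
1 − 2Q = 0.515152, giving −¼ ln(0.515152) = 0.165823.
d = 0.180506 + 0.165823 = 0.346329.

0.35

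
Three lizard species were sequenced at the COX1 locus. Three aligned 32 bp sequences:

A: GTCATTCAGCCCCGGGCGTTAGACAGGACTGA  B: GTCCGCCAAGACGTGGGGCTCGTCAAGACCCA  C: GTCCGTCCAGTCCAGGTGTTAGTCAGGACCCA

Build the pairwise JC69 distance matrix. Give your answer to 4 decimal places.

A–B: 15/32 sites differ → p = 0.46875, d = −0.75 ln(1 − 0.625) = 0.735622 ≈ 0.7356.
A–C: 11/32 sites differ → p = 0.34375, d = −0.75 ln(1 − 0.458333) = 0.459828 ≈ 0.4598.
B–C: 9/32 sites differ → p = 0.28125, d = −0.75 ln(1 − 0.375) = 0.352503 ≈ 0.3525.

d(A,B) = 0.7356, d(A,C) = 0.4598, d(B,C) = 0.3525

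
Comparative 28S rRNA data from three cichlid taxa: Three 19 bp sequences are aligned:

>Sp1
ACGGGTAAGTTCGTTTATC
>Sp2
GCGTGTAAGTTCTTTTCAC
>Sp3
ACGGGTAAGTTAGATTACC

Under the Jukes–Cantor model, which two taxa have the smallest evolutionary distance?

Sp1–Sp2: 5/19 differ, p = 0.263, d = 0.324.
Sp1–Sp3: 3/19 differ, p = 0.158, d = 0.177.
Sp2–Sp3: 7/19 differ, p = 0.368, d = 0.507.
The smallest distance is between Sp1 and Sp3.

Sp1 and Sp3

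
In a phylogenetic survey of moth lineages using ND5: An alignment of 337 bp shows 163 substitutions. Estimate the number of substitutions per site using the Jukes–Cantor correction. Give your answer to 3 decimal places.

p = 163/337 ≈ 0.48368.
d = −(3/4) ln(1 − 4p/3) = −0.75 ln(1 − 0.644907) = −0.75 ln(0.355093)
  = −0.75 × (-1.035376) = 0.776532 substitutions/site.

0.777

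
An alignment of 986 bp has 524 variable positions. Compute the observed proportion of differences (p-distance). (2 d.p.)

p = 524/986 = 0.531440… ≈ 0.53 (to 2 d.p.).

0.53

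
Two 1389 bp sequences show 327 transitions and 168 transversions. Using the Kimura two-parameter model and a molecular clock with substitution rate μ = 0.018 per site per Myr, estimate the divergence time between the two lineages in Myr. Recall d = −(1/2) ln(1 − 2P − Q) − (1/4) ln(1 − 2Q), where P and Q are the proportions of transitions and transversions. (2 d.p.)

P = 327/1389 ≈ 0.235421 and Q = 168/1389 ≈ 0.12095.
Under the Kimura two-parameter model, d = −½ ln(1 − 2P − Q) − ¼ ln(1 − 2Q).
1 − 2P − Q = 0.408208, giving −½ ln(0.408208) = 0.447989.
1 − 2Q = 0.7581, giving −¼ ln(0.7581) = 0.069235.
d = 0.447989 + 0.069235 = 0.517224.
Under a molecular clock d = 2μt, so t = d/(2μ) = 0.517224 / (2 × 0.018) = 14.37 Myr.

14.37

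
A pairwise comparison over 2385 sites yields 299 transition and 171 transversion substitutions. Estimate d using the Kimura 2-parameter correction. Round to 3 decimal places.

0.233

P = 299/2385 ≈ 0.125367 and Q = 171/2385 ≈ 0.071698.
Under the Kimura two-parameter model, d = −½ ln(1 − 2P − Q) − ¼ ln(1 − 2Q).
1 − 2P − Q = 0.677568, giving −½ ln(0.677568) = 0.194623.
1 − 2Q = 0.856604, giving −¼ ln(0.856604) = 0.038695.
d = 0.194623 + 0.038695 = 0.233318.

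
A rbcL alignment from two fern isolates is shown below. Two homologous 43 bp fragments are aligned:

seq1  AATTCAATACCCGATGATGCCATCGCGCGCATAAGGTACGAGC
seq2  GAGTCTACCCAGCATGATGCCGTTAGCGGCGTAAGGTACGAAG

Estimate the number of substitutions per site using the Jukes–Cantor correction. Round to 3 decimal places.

0.562

The sequences differ at 17 of 43 sites, so p = 17/43 ≈ 0.395349.
d = −(3/4) ln(1 − 4p/3) = −0.75 ln(1 − 0.527132) = −0.75 ln(0.472868)
  = −0.75 × (-0.748939) = 0.561704 substitutions/site.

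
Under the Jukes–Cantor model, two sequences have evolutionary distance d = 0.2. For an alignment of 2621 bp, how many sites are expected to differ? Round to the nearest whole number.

Invert JC69: p = (3/4)(1 − e^(−4d/3)) = 0.75 × (1 − e^(-0.266667)) = 0.75 × (1 − 0.765928) = 0.175554.
Expected differing sites = pL ≈ 0.175554 × 2621 = 460.127034 ≈ 460.

460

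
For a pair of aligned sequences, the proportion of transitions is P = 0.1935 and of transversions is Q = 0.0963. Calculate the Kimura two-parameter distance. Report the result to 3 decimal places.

0.384

Under the Kimura two-parameter model, d = −½ ln(1 − 2P − Q) − ¼ ln(1 − 2Q).
1 − 2P − Q = 0.5167, giving −½ ln(0.5167) = 0.330146.
1 − 2Q = 0.8074, giving −¼ ln(0.8074) = 0.053484.
d = 0.330146 + 0.053484 = 0.383630.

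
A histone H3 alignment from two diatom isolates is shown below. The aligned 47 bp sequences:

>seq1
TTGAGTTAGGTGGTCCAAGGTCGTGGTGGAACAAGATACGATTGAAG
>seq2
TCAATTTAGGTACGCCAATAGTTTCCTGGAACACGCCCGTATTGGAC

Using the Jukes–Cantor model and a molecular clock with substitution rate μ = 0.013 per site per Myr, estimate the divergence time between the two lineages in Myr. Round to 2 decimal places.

The sequences differ at 21 of 47 sites, so p = 21/47 ≈ 0.446809.
d = −(3/4) ln(1 − 4p/3) = −0.75 ln(1 − 0.595745) = −0.75 ln(0.404255)
  = −0.75 × (-0.905709) = 0.679282 substitutions/site.
Under a molecular clock d = 2μt, so t = d/(2μ) = 0.679282 / (2 × 0.013) = 26.13 Myr.

26.13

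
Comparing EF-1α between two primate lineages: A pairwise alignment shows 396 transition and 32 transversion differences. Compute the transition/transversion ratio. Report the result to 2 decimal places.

R = 396/32 = 12.375 ≈ 12.38 (to 2 d.p.).

12.38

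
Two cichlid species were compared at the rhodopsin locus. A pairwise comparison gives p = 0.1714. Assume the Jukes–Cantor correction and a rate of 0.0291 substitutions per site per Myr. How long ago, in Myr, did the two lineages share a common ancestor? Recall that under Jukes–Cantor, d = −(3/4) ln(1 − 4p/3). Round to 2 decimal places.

3.34

d = −(3/4) ln(1 − 4p/3) = −0.75 ln(1 − 0.228533) = −0.75 ln(0.771467)
  = −0.75 × (-0.259461) = 0.194596 substitutions/site.
Under a molecular clock d = 2μt, so t = d/(2μ) = 0.194596 / (2 × 0.0291) = 3.34 Myr.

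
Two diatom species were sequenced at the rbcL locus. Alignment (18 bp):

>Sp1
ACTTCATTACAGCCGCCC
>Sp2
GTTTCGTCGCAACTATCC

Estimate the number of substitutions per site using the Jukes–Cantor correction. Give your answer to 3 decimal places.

The sequences differ at 9 of 18 sites (1, 2, 6, 8, 9, 12, 14, 15, 16), so p = 9/18 = 0.5.
d = −(3/4) ln(1 − 4p/3) = −0.75 ln(1 − 0.666667) = −0.75 ln(0.333333)
  = −0.75 × (-1.098613) = 0.823960 substitutions/site.

0.824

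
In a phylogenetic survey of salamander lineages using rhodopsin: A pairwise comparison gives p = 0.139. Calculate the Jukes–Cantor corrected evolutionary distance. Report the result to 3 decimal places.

d = −(3/4) ln(1 − 4p/3) = −0.75 ln(1 − 0.185333) = −0.75 ln(0.814667)
  = −0.75 × (-0.204976) = 0.153732 substitutions/site.

0.154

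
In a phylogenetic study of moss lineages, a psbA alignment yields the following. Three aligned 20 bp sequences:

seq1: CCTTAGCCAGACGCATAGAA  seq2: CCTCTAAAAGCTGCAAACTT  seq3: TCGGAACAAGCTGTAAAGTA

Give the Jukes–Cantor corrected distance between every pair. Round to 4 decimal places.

d(seq1,seq2) = 0.9913, d(seq1,seq3) = 0.8240, d(seq2,seq3) = 0.5716

seq1–seq2: 11/20 sites differ → p = 0.55, d = −0.75 ln(1 − 0.733333) = 0.991316 ≈ 0.9913.
seq1–seq3: 10/20 sites differ → p = 0.5, d = −0.75 ln(1 − 0.666667) = 0.823960 ≈ 0.8240.
seq2–seq3: 8/20 sites differ → p = 0.4, d = −0.75 ln(1 − 0.533333) = 0.571605 ≈ 0.5716.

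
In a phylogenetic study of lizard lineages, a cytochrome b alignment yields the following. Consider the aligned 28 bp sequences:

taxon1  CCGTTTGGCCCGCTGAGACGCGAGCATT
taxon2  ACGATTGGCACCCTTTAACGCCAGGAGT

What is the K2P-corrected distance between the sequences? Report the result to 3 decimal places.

Of 28 sites, 1 differences are transitions and 9 are transversions, so P = 1/28 ≈ 0.035714 and Q = 9/28 ≈ 0.321429.
Under the Kimura two-parameter model, d = −½ ln(1 − 2P − Q) − ¼ ln(1 − 2Q).
1 − 2P − Q = 0.607143, giving −½ ln(0.607143) = 0.249495.
1 − 2Q = 0.357142, giving −¼ ln(0.357142) = 0.257405.
d = 0.249495 + 0.257405 = 0.506900.

0.507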